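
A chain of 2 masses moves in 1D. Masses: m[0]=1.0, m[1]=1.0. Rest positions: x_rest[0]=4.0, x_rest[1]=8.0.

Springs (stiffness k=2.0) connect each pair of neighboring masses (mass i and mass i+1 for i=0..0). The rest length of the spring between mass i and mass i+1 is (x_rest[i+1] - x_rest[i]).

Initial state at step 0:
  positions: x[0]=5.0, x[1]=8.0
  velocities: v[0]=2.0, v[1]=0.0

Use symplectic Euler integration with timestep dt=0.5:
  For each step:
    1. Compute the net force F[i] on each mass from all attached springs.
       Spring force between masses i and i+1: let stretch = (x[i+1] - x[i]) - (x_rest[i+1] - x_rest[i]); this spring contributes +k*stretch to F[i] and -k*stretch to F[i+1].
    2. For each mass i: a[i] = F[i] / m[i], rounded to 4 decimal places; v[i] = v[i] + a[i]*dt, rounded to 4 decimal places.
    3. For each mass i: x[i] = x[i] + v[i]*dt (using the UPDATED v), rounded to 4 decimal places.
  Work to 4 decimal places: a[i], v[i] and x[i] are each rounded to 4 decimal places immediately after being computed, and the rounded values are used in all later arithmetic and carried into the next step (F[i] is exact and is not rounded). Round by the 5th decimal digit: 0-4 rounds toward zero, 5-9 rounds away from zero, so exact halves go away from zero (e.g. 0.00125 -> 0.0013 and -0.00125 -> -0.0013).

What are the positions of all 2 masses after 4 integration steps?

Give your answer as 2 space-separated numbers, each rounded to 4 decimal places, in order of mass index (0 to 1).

Answer: 6.0000 11.0000

Derivation:
Step 0: x=[5.0000 8.0000] v=[2.0000 0.0000]
Step 1: x=[5.5000 8.5000] v=[1.0000 1.0000]
Step 2: x=[5.5000 9.5000] v=[0.0000 2.0000]
Step 3: x=[5.5000 10.5000] v=[0.0000 2.0000]
Step 4: x=[6.0000 11.0000] v=[1.0000 1.0000]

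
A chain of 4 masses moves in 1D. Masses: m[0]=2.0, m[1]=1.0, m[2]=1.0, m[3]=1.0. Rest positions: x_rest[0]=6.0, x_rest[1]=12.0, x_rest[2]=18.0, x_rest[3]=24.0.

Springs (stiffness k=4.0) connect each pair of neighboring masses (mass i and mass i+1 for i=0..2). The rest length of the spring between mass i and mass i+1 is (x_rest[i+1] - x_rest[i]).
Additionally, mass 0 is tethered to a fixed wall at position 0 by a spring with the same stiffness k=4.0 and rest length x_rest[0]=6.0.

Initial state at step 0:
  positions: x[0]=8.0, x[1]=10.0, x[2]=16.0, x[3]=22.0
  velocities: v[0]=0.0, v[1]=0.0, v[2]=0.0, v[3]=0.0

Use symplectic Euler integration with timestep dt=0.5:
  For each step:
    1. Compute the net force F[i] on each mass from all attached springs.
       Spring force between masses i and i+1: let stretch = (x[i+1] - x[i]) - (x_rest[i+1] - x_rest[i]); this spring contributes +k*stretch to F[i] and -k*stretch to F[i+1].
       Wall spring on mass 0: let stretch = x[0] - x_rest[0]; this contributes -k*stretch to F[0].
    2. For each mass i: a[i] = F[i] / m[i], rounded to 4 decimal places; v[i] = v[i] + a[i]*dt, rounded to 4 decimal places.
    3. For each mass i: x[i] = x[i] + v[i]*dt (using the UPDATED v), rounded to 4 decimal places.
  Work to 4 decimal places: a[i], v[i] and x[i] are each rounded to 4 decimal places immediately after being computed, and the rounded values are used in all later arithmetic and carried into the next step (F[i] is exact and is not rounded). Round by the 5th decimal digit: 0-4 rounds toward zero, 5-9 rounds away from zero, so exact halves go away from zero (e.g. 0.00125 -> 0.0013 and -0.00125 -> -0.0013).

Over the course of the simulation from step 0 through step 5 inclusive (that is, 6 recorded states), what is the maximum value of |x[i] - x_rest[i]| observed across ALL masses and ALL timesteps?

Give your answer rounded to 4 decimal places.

Step 0: x=[8.0000 10.0000 16.0000 22.0000] v=[0.0000 0.0000 0.0000 0.0000]
Step 1: x=[5.0000 14.0000 16.0000 22.0000] v=[-6.0000 8.0000 0.0000 0.0000]
Step 2: x=[4.0000 11.0000 20.0000 22.0000] v=[-2.0000 -6.0000 8.0000 0.0000]
Step 3: x=[4.5000 10.0000 17.0000 26.0000] v=[1.0000 -2.0000 -6.0000 8.0000]
Step 4: x=[5.5000 10.5000 16.0000 27.0000] v=[2.0000 1.0000 -2.0000 2.0000]
Step 5: x=[6.2500 11.5000 20.5000 23.0000] v=[1.5000 2.0000 9.0000 -8.0000]
Max displacement = 3.0000

Answer: 3.0000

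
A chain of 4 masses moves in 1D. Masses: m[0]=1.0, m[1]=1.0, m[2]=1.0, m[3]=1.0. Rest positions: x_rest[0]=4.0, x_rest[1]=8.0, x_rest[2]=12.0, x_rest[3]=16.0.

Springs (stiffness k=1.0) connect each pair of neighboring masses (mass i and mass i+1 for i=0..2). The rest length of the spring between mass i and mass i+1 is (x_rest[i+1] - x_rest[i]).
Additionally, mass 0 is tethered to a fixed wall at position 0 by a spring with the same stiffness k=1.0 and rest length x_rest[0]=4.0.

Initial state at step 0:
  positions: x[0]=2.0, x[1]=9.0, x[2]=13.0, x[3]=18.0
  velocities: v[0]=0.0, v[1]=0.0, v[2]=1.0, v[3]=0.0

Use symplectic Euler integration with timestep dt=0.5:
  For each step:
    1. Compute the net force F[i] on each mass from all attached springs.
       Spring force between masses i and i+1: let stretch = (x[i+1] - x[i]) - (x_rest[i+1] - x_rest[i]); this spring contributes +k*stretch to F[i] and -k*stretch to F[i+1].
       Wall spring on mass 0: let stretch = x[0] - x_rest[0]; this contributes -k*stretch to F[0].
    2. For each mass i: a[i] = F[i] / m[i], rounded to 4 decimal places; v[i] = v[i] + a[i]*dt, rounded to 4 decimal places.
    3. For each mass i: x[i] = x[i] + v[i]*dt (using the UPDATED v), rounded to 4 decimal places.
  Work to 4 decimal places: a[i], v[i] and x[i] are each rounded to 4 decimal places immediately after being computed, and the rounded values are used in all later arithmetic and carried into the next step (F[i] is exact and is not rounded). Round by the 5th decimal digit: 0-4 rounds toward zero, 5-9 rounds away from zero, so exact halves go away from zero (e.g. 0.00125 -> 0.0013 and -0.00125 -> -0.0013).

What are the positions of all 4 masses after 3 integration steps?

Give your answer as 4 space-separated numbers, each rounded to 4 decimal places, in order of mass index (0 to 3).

Step 0: x=[2.0000 9.0000 13.0000 18.0000] v=[0.0000 0.0000 1.0000 0.0000]
Step 1: x=[3.2500 8.2500 13.7500 17.7500] v=[2.5000 -1.5000 1.5000 -0.5000]
Step 2: x=[4.9375 7.6250 14.1250 17.5000] v=[3.3750 -1.2500 0.7500 -0.5000]
Step 3: x=[6.0625 7.9532 13.7188 17.4063] v=[2.2500 0.6563 -0.8125 -0.1875]

Answer: 6.0625 7.9532 13.7188 17.4063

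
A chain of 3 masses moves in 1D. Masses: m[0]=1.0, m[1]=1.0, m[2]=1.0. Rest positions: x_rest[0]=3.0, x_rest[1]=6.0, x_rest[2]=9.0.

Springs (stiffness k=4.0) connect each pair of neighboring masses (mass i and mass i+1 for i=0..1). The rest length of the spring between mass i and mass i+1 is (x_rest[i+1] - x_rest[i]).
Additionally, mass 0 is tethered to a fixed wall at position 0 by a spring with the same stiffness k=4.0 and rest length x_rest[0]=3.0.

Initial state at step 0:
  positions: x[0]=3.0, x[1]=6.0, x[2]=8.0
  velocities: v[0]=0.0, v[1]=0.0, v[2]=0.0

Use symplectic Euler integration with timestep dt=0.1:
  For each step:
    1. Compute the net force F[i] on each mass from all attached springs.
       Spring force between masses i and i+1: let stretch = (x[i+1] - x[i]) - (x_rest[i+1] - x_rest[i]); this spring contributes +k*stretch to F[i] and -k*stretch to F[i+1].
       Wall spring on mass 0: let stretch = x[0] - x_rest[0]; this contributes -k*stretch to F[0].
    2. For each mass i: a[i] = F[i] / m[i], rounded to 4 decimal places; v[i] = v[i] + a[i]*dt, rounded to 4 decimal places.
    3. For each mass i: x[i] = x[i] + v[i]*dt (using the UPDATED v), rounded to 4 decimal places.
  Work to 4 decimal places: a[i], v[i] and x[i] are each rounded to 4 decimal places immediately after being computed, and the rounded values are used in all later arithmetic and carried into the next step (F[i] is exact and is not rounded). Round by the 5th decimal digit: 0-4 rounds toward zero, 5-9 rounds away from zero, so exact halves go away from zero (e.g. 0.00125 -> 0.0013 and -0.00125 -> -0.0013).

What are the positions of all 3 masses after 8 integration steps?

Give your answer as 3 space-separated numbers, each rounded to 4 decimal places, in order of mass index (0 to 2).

Step 0: x=[3.0000 6.0000 8.0000] v=[0.0000 0.0000 0.0000]
Step 1: x=[3.0000 5.9600 8.0400] v=[0.0000 -0.4000 0.4000]
Step 2: x=[2.9984 5.8848 8.1168] v=[-0.0160 -0.7520 0.7680]
Step 3: x=[2.9923 5.7834 8.2243] v=[-0.0608 -1.0138 1.0752]
Step 4: x=[2.9782 5.6680 8.3542] v=[-0.1413 -1.1539 1.2988]
Step 5: x=[2.9525 5.5525 8.4966] v=[-0.2567 -1.1553 1.4243]
Step 6: x=[2.9127 5.4507 8.6413] v=[-0.3977 -1.0177 1.4467]
Step 7: x=[2.8579 5.3750 8.7784] v=[-0.5476 -0.7567 1.3705]
Step 8: x=[2.7895 5.3348 8.8993] v=[-0.6839 -0.4022 1.2091]

Answer: 2.7895 5.3348 8.8993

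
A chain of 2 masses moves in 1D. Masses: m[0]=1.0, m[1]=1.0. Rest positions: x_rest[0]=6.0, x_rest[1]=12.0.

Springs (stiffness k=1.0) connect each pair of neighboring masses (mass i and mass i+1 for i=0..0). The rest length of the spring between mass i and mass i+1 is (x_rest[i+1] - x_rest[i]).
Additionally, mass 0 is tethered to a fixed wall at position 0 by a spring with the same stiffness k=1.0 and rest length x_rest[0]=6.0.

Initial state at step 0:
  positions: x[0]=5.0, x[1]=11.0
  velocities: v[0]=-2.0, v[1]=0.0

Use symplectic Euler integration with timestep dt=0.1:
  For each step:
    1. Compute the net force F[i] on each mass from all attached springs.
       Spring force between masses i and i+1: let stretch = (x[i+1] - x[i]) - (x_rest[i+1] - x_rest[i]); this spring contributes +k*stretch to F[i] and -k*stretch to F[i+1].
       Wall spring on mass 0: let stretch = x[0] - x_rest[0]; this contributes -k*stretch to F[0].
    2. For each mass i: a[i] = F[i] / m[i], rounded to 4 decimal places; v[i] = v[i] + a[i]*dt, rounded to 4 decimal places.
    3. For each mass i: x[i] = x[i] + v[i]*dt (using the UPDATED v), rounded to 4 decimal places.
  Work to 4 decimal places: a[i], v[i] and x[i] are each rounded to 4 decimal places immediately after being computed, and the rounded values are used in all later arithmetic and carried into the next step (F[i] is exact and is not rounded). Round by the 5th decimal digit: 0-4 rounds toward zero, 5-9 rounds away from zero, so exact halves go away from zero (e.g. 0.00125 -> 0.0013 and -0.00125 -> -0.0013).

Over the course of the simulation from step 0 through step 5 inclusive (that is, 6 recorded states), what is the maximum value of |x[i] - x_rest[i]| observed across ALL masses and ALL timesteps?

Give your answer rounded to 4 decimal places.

Step 0: x=[5.0000 11.0000] v=[-2.0000 0.0000]
Step 1: x=[4.8100 11.0000] v=[-1.9000 0.0000]
Step 2: x=[4.6338 10.9981] v=[-1.7620 -0.0190]
Step 3: x=[4.4749 10.9926] v=[-1.5890 -0.0554]
Step 4: x=[4.3364 10.9819] v=[-1.3847 -0.1072]
Step 5: x=[4.2210 10.9647] v=[-1.1538 -0.1718]
Max displacement = 1.7790

Answer: 1.7790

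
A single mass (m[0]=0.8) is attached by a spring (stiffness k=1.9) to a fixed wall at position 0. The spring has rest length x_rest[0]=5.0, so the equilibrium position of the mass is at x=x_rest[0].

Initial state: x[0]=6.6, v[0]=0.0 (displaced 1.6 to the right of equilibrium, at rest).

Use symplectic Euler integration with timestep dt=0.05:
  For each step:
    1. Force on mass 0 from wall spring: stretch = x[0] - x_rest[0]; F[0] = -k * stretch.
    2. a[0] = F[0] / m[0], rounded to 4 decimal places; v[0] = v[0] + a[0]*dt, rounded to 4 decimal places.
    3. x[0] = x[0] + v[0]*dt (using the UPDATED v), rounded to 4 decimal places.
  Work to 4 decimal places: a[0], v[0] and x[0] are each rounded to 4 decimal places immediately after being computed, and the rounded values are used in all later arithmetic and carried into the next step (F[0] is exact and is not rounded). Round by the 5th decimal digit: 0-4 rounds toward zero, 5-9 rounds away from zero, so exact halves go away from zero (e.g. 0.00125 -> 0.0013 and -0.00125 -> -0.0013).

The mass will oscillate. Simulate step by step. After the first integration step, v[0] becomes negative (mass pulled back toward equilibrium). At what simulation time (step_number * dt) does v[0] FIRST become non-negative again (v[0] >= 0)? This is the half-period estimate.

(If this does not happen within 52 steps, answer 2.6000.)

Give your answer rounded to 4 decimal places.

Step 0: x=[6.6000] v=[0.0000]
Step 1: x=[6.5905] v=[-0.1900]
Step 2: x=[6.5716] v=[-0.3789]
Step 3: x=[6.5433] v=[-0.5655]
Step 4: x=[6.5059] v=[-0.7488]
Step 5: x=[6.4595] v=[-0.9276]
Step 6: x=[6.4045] v=[-1.1009]
Step 7: x=[6.3411] v=[-1.2677]
Step 8: x=[6.2698] v=[-1.4270]
Step 9: x=[6.1909] v=[-1.5778]
Step 10: x=[6.1049] v=[-1.7192]
Step 11: x=[6.0124] v=[-1.8504]
Step 12: x=[5.9139] v=[-1.9706]
Step 13: x=[5.8099] v=[-2.0791]
Step 14: x=[5.7011] v=[-2.1753]
Step 15: x=[5.5882] v=[-2.2586]
Step 16: x=[5.4718] v=[-2.3285]
Step 17: x=[5.3526] v=[-2.3845]
Step 18: x=[5.2313] v=[-2.4264]
Step 19: x=[5.1086] v=[-2.4539]
Step 20: x=[4.9853] v=[-2.4668]
Step 21: x=[4.8620] v=[-2.4651]
Step 22: x=[4.7396] v=[-2.4487]
Step 23: x=[4.6187] v=[-2.4178]
Step 24: x=[4.5001] v=[-2.3725]
Step 25: x=[4.3844] v=[-2.3131]
Step 26: x=[4.2724] v=[-2.2400]
Step 27: x=[4.1647] v=[-2.1536]
Step 28: x=[4.0620] v=[-2.0544]
Step 29: x=[3.9649] v=[-1.9430]
Step 30: x=[3.8739] v=[-1.8201]
Step 31: x=[3.7896] v=[-1.6864]
Step 32: x=[3.7125] v=[-1.5427]
Step 33: x=[3.6430] v=[-1.3898]
Step 34: x=[3.5816] v=[-1.2287]
Step 35: x=[3.5286] v=[-1.0603]
Step 36: x=[3.4843] v=[-0.8856]
Step 37: x=[3.4490] v=[-0.7056]
Step 38: x=[3.4229] v=[-0.5214]
Step 39: x=[3.4062] v=[-0.3341]
Step 40: x=[3.3990] v=[-0.1448]
Step 41: x=[3.4013] v=[0.0453]
First v>=0 after going negative at step 41, time=2.0500

Answer: 2.0500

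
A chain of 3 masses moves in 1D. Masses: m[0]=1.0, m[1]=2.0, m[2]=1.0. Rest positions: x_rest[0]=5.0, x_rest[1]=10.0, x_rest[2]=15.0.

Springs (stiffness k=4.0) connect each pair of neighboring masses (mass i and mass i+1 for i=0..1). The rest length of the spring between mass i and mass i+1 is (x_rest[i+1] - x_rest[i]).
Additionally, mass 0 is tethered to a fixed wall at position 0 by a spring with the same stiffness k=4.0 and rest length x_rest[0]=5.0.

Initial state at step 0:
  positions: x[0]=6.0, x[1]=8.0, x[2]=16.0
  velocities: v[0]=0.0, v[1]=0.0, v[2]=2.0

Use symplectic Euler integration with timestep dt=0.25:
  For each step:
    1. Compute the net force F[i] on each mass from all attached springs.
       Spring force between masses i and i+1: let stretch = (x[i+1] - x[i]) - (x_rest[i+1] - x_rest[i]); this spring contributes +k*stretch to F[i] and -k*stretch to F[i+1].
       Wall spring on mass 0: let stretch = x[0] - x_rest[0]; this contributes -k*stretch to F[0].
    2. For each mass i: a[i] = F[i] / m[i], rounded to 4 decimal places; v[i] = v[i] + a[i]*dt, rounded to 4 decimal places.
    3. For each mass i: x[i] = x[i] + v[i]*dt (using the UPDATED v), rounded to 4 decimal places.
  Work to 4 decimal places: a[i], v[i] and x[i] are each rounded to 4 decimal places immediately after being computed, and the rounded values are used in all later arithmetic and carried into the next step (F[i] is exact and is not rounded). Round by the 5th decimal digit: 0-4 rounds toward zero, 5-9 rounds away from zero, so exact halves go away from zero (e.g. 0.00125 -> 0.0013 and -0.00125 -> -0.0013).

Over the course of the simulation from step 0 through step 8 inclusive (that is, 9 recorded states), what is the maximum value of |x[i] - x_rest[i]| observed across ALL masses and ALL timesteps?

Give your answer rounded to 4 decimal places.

Step 0: x=[6.0000 8.0000 16.0000] v=[0.0000 0.0000 2.0000]
Step 1: x=[5.0000 8.7500 15.7500] v=[-4.0000 3.0000 -1.0000]
Step 2: x=[3.6875 9.9063 15.0000] v=[-5.2500 4.6250 -3.0000]
Step 3: x=[3.0078 10.9219 14.2266] v=[-2.7187 4.0625 -3.0937]
Step 4: x=[3.5547 11.3614 13.8770] v=[2.1876 1.7578 -1.3984]
Step 5: x=[5.1646 11.1395 14.1485] v=[6.4396 -0.8878 1.0860]
Step 6: x=[6.9771 10.5468 14.9178] v=[7.2499 -2.3708 3.0770]
Step 7: x=[7.9377 10.0543 15.8443] v=[3.8425 -1.9702 3.7060]
Step 8: x=[7.4431 10.0209 16.5733] v=[-1.9786 -0.1335 2.9160]
Max displacement = 2.9377

Answer: 2.9377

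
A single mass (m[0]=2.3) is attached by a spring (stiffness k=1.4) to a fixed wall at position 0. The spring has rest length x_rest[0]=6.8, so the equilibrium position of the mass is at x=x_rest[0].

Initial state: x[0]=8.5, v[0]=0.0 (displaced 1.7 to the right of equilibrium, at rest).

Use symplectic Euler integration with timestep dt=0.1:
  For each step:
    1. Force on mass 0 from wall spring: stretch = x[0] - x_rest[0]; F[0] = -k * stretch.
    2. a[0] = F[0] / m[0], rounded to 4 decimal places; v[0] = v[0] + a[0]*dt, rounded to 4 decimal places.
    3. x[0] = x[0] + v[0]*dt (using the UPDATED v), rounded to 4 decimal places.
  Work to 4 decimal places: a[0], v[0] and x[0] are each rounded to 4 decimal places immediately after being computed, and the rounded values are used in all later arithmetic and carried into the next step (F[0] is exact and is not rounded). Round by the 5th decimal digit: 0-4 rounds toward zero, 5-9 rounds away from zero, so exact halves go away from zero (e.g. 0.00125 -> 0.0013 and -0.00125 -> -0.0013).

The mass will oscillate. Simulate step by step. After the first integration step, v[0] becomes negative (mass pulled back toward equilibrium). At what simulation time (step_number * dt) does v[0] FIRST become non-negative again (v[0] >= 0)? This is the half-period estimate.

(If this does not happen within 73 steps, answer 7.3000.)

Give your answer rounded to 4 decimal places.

Answer: 4.1000

Derivation:
Step 0: x=[8.5000] v=[0.0000]
Step 1: x=[8.4897] v=[-0.1035]
Step 2: x=[8.4691] v=[-0.2064]
Step 3: x=[8.4383] v=[-0.3080]
Step 4: x=[8.3975] v=[-0.4077]
Step 5: x=[8.3470] v=[-0.5049]
Step 6: x=[8.2871] v=[-0.5991]
Step 7: x=[8.2181] v=[-0.6896]
Step 8: x=[8.1405] v=[-0.7759]
Step 9: x=[8.0548] v=[-0.8575]
Step 10: x=[7.9614] v=[-0.9339]
Step 11: x=[7.8609] v=[-1.0046]
Step 12: x=[7.7540] v=[-1.0692]
Step 13: x=[7.6413] v=[-1.1273]
Step 14: x=[7.5235] v=[-1.1785]
Step 15: x=[7.4013] v=[-1.2225]
Step 16: x=[7.2754] v=[-1.2591]
Step 17: x=[7.1466] v=[-1.2880]
Step 18: x=[7.0157] v=[-1.3091]
Step 19: x=[6.8835] v=[-1.3222]
Step 20: x=[6.7508] v=[-1.3273]
Step 21: x=[6.6184] v=[-1.3243]
Step 22: x=[6.4871] v=[-1.3133]
Step 23: x=[6.3577] v=[-1.2943]
Step 24: x=[6.2310] v=[-1.2674]
Step 25: x=[6.1077] v=[-1.2328]
Step 26: x=[5.9886] v=[-1.1907]
Step 27: x=[5.8745] v=[-1.1413]
Step 28: x=[5.7660] v=[-1.0850]
Step 29: x=[5.6638] v=[-1.0221]
Step 30: x=[5.5685] v=[-0.9529]
Step 31: x=[5.4807] v=[-0.8779]
Step 32: x=[5.4009] v=[-0.7976]
Step 33: x=[5.3297] v=[-0.7124]
Step 34: x=[5.2674] v=[-0.6229]
Step 35: x=[5.2144] v=[-0.5296]
Step 36: x=[5.1711] v=[-0.4331]
Step 37: x=[5.1377] v=[-0.3340]
Step 38: x=[5.1144] v=[-0.2328]
Step 39: x=[5.1014] v=[-0.1302]
Step 40: x=[5.0987] v=[-0.0268]
Step 41: x=[5.1064] v=[0.0768]
First v>=0 after going negative at step 41, time=4.1000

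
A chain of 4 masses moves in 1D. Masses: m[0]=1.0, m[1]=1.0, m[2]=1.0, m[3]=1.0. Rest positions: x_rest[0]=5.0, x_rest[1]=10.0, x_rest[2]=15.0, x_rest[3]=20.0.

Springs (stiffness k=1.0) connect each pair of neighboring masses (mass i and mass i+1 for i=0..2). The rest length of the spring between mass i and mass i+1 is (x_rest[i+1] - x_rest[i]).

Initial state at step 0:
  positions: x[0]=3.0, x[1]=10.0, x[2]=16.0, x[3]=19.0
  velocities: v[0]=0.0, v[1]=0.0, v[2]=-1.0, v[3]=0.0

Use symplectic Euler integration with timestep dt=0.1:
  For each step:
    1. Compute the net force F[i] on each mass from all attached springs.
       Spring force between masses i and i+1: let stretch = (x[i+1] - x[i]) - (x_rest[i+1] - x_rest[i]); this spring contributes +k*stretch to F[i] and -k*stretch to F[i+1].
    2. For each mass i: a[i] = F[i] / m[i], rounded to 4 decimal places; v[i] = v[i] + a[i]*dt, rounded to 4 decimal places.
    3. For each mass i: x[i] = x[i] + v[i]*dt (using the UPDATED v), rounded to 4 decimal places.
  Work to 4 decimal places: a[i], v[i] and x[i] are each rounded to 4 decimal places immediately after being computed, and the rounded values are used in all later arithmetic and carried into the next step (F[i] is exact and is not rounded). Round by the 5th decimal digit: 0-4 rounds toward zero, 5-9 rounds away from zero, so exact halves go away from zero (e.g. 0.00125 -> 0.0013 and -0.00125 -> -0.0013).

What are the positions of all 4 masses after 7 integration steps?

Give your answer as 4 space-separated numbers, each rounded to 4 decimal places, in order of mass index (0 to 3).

Answer: 3.5218 9.6818 14.6491 19.4471

Derivation:
Step 0: x=[3.0000 10.0000 16.0000 19.0000] v=[0.0000 0.0000 -1.0000 0.0000]
Step 1: x=[3.0200 9.9900 15.8700 19.0200] v=[0.2000 -0.1000 -1.3000 0.2000]
Step 2: x=[3.0597 9.9691 15.7127 19.0585] v=[0.3970 -0.2090 -1.5730 0.3850]
Step 3: x=[3.1185 9.9365 15.5314 19.1135] v=[0.5879 -0.3256 -1.8128 0.5504]
Step 4: x=[3.1955 9.8917 15.3300 19.1827] v=[0.7697 -0.4479 -2.0141 0.6922]
Step 5: x=[3.2894 9.8343 15.1127 19.2634] v=[0.9393 -0.5737 -2.1727 0.8069]
Step 6: x=[3.3988 9.7643 14.8842 19.3526] v=[1.0938 -0.7004 -2.2855 0.8918]
Step 7: x=[3.5218 9.6818 14.6491 19.4471] v=[1.2304 -0.8250 -2.3507 0.9450]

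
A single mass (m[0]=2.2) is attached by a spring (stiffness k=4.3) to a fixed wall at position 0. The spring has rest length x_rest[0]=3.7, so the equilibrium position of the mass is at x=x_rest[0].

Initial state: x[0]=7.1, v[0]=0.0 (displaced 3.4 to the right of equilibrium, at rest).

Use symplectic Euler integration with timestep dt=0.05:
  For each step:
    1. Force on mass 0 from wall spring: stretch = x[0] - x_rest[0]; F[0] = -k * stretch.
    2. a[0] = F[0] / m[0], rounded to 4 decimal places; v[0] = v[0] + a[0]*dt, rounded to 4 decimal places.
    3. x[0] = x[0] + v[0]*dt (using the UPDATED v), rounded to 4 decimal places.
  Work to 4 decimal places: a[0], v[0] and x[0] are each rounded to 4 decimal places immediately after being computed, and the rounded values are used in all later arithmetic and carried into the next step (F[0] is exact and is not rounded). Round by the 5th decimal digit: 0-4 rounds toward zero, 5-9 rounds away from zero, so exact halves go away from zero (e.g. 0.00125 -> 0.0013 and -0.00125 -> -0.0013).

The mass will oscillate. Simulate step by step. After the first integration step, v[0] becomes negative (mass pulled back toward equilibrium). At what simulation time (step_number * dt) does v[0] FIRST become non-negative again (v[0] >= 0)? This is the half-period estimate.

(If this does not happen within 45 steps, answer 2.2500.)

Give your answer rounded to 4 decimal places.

Answer: 2.2500

Derivation:
Step 0: x=[7.1000] v=[0.0000]
Step 1: x=[7.0834] v=[-0.3323]
Step 2: x=[7.0503] v=[-0.6630]
Step 3: x=[7.0008] v=[-0.9904]
Step 4: x=[6.9352] v=[-1.3130]
Step 5: x=[6.8537] v=[-1.6292]
Step 6: x=[6.7568] v=[-1.9374]
Step 7: x=[6.6450] v=[-2.2361]
Step 8: x=[6.5188] v=[-2.5239]
Step 9: x=[6.3788] v=[-2.7994]
Step 10: x=[6.2257] v=[-3.0612]
Step 11: x=[6.0603] v=[-3.3080]
Step 12: x=[5.8834] v=[-3.5387]
Step 13: x=[5.6958] v=[-3.7521]
Step 14: x=[5.4984] v=[-3.9471]
Step 15: x=[5.2923] v=[-4.1229]
Step 16: x=[5.0784] v=[-4.2785]
Step 17: x=[4.8577] v=[-4.4132]
Step 18: x=[4.6314] v=[-4.5263]
Step 19: x=[4.4005] v=[-4.6173]
Step 20: x=[4.1662] v=[-4.6858]
Step 21: x=[3.9296] v=[-4.7314]
Step 22: x=[3.6919] v=[-4.7538]
Step 23: x=[3.4543] v=[-4.7530]
Step 24: x=[3.2179] v=[-4.7290]
Step 25: x=[2.9838] v=[-4.6819]
Step 26: x=[2.7532] v=[-4.6119]
Step 27: x=[2.5272] v=[-4.5194]
Step 28: x=[2.3070] v=[-4.4048]
Step 29: x=[2.0936] v=[-4.2687]
Step 30: x=[1.8880] v=[-4.1117]
Step 31: x=[1.6913] v=[-3.9346]
Step 32: x=[1.5044] v=[-3.7383]
Step 33: x=[1.3282] v=[-3.5237]
Step 34: x=[1.1636] v=[-3.2919]
Step 35: x=[1.0114] v=[-3.0440]
Step 36: x=[0.8723] v=[-2.7813]
Step 37: x=[0.7471] v=[-2.5050]
Step 38: x=[0.6363] v=[-2.2164]
Step 39: x=[0.5405] v=[-1.9170]
Step 40: x=[0.4601] v=[-1.6082]
Step 41: x=[0.3955] v=[-1.2916]
Step 42: x=[0.3471] v=[-0.9687]
Step 43: x=[0.3151] v=[-0.6410]
Step 44: x=[0.2996] v=[-0.3102]
Step 45: x=[0.3007] v=[0.0221]
First v>=0 after going negative at step 45, time=2.2500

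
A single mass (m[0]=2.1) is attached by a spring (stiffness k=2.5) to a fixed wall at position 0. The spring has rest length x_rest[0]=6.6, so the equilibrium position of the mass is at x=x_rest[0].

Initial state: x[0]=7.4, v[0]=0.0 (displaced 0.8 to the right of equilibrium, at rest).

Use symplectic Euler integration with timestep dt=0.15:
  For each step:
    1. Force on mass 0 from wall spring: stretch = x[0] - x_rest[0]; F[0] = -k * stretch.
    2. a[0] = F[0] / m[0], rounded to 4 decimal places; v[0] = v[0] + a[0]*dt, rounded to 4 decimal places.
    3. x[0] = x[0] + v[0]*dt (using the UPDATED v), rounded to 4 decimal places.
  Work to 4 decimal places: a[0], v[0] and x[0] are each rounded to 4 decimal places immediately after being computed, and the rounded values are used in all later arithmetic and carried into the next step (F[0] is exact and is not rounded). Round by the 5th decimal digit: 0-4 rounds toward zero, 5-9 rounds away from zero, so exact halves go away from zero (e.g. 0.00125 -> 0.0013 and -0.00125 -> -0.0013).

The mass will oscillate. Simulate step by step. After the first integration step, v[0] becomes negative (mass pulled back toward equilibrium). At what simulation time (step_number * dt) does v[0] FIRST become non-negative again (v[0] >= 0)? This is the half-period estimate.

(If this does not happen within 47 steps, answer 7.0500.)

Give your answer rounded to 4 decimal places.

Answer: 3.0000

Derivation:
Step 0: x=[7.4000] v=[0.0000]
Step 1: x=[7.3786] v=[-0.1429]
Step 2: x=[7.3363] v=[-0.2819]
Step 3: x=[7.2743] v=[-0.4134]
Step 4: x=[7.1942] v=[-0.5338]
Step 5: x=[7.0982] v=[-0.6399]
Step 6: x=[6.9889] v=[-0.7289]
Step 7: x=[6.8691] v=[-0.7984]
Step 8: x=[6.7421] v=[-0.8465]
Step 9: x=[6.6113] v=[-0.8719]
Step 10: x=[6.4802] v=[-0.8739]
Step 11: x=[6.3523] v=[-0.8525]
Step 12: x=[6.2311] v=[-0.8083]
Step 13: x=[6.1197] v=[-0.7424]
Step 14: x=[6.0212] v=[-0.6566]
Step 15: x=[5.9382] v=[-0.5533]
Step 16: x=[5.8729] v=[-0.4351]
Step 17: x=[5.8271] v=[-0.3053]
Step 18: x=[5.8020] v=[-0.1673]
Step 19: x=[5.7983] v=[-0.0248]
Step 20: x=[5.8161] v=[0.1184]
First v>=0 after going negative at step 20, time=3.0000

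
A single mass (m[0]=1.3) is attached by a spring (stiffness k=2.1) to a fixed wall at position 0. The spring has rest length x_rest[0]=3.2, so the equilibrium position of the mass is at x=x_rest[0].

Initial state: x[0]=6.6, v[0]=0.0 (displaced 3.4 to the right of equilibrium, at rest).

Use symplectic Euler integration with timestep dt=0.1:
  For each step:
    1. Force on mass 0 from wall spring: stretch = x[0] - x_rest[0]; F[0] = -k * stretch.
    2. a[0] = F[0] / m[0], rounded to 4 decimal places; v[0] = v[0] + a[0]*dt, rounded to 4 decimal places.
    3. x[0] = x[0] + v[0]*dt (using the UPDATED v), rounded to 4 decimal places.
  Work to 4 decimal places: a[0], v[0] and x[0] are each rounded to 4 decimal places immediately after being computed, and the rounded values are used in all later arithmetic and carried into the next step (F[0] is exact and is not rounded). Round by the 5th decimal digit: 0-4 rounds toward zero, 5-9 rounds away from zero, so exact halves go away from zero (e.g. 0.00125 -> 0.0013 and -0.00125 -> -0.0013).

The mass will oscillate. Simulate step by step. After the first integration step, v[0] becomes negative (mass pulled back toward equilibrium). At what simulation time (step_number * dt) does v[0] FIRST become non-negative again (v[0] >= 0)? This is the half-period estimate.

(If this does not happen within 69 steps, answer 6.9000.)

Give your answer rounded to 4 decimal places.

Step 0: x=[6.6000] v=[0.0000]
Step 1: x=[6.5451] v=[-0.5492]
Step 2: x=[6.4361] v=[-1.0896]
Step 3: x=[6.2749] v=[-1.6124]
Step 4: x=[6.0640] v=[-2.1091]
Step 5: x=[5.8068] v=[-2.5718]
Step 6: x=[5.5075] v=[-2.9929]
Step 7: x=[5.1709] v=[-3.3657]
Step 8: x=[4.8025] v=[-3.6841]
Step 9: x=[4.4082] v=[-3.9430]
Step 10: x=[3.9944] v=[-4.1382]
Step 11: x=[3.5678] v=[-4.2665]
Step 12: x=[3.1352] v=[-4.3259]
Step 13: x=[2.7037] v=[-4.3154]
Step 14: x=[2.2802] v=[-4.2352]
Step 15: x=[1.8715] v=[-4.0866]
Step 16: x=[1.4843] v=[-3.8720]
Step 17: x=[1.1248] v=[-3.5949]
Step 18: x=[0.7988] v=[-3.2597]
Step 19: x=[0.5116] v=[-2.8718]
Step 20: x=[0.2679] v=[-2.4375]
Step 21: x=[0.0715] v=[-1.9639]
Step 22: x=[-0.0744] v=[-1.4585]
Step 23: x=[-0.1674] v=[-0.9296]
Step 24: x=[-0.2060] v=[-0.3856]
Step 25: x=[-0.1895] v=[0.1646]
First v>=0 after going negative at step 25, time=2.5000

Answer: 2.5000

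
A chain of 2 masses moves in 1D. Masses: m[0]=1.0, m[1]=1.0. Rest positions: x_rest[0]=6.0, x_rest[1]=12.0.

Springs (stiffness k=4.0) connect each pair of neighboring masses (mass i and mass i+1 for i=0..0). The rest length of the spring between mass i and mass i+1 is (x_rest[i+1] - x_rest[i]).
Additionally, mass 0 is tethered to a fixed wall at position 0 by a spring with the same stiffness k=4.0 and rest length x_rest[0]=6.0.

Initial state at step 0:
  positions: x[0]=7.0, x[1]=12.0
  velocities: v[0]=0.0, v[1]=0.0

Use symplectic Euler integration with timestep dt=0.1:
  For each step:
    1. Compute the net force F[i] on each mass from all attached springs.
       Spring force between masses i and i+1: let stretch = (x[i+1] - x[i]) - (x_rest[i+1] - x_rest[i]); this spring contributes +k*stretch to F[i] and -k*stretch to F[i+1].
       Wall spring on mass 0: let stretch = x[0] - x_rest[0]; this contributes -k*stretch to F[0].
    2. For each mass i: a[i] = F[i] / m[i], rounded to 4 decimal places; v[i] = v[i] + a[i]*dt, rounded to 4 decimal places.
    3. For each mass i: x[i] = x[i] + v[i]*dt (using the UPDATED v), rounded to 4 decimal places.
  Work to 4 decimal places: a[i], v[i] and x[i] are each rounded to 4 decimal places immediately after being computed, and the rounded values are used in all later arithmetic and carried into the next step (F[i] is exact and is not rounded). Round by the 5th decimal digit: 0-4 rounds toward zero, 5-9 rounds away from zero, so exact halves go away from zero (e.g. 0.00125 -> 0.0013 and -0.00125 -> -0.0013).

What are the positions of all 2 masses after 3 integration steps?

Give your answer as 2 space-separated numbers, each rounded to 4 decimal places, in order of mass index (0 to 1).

Step 0: x=[7.0000 12.0000] v=[0.0000 0.0000]
Step 1: x=[6.9200 12.0400] v=[-0.8000 0.4000]
Step 2: x=[6.7680 12.1152] v=[-1.5200 0.7520]
Step 3: x=[6.5592 12.2165] v=[-2.0883 1.0131]

Answer: 6.5592 12.2165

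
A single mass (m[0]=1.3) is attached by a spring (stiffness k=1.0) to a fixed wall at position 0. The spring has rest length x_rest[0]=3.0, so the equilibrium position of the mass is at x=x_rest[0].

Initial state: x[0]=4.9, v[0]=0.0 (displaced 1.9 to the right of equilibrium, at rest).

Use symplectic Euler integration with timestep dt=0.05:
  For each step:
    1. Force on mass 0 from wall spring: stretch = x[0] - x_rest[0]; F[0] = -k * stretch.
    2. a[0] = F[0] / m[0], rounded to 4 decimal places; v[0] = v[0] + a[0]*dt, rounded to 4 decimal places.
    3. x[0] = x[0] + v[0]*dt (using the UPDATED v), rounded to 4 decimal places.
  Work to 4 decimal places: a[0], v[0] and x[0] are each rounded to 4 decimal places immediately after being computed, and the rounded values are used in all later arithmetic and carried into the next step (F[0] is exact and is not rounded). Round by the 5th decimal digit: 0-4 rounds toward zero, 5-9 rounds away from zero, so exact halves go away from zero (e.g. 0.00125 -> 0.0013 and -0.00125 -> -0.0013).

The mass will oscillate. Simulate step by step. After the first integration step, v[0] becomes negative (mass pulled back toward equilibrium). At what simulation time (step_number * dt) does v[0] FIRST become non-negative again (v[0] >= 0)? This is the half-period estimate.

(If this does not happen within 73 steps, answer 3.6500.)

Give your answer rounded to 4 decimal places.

Step 0: x=[4.9000] v=[0.0000]
Step 1: x=[4.8963] v=[-0.0731]
Step 2: x=[4.8890] v=[-0.1460]
Step 3: x=[4.8781] v=[-0.2187]
Step 4: x=[4.8636] v=[-0.2909]
Step 5: x=[4.8455] v=[-0.3626]
Step 6: x=[4.8238] v=[-0.4336]
Step 7: x=[4.7986] v=[-0.5037]
Step 8: x=[4.7700] v=[-0.5729]
Step 9: x=[4.7380] v=[-0.6410]
Step 10: x=[4.7026] v=[-0.7078]
Step 11: x=[4.6639] v=[-0.7733]
Step 12: x=[4.6220] v=[-0.8373]
Step 13: x=[4.5770] v=[-0.8997]
Step 14: x=[4.5290] v=[-0.9604]
Step 15: x=[4.4780] v=[-1.0192]
Step 16: x=[4.4242] v=[-1.0760]
Step 17: x=[4.3677] v=[-1.1308]
Step 18: x=[4.3085] v=[-1.1834]
Step 19: x=[4.2468] v=[-1.2337]
Step 20: x=[4.1827] v=[-1.2817]
Step 21: x=[4.1163] v=[-1.3272]
Step 22: x=[4.0478] v=[-1.3701]
Step 23: x=[3.9773] v=[-1.4104]
Step 24: x=[3.9049] v=[-1.4480]
Step 25: x=[3.8308] v=[-1.4828]
Step 26: x=[3.7551] v=[-1.5148]
Step 27: x=[3.6779] v=[-1.5438]
Step 28: x=[3.5994] v=[-1.5699]
Step 29: x=[3.5198] v=[-1.5930]
Step 30: x=[3.4392] v=[-1.6130]
Step 31: x=[3.3577] v=[-1.6299]
Step 32: x=[3.2755] v=[-1.6437]
Step 33: x=[3.1928] v=[-1.6543]
Step 34: x=[3.1097] v=[-1.6617]
Step 35: x=[3.0264] v=[-1.6659]
Step 36: x=[2.9431] v=[-1.6669]
Step 37: x=[2.8599] v=[-1.6647]
Step 38: x=[2.7769] v=[-1.6593]
Step 39: x=[2.6944] v=[-1.6507]
Step 40: x=[2.6125] v=[-1.6389]
Step 41: x=[2.5313] v=[-1.6240]
Step 42: x=[2.4510] v=[-1.6060]
Step 43: x=[2.3718] v=[-1.5849]
Step 44: x=[2.2938] v=[-1.5607]
Step 45: x=[2.2171] v=[-1.5335]
Step 46: x=[2.1419] v=[-1.5034]
Step 47: x=[2.0684] v=[-1.4704]
Step 48: x=[1.9967] v=[-1.4346]
Step 49: x=[1.9269] v=[-1.3960]
Step 50: x=[1.8592] v=[-1.3547]
Step 51: x=[1.7937] v=[-1.3108]
Step 52: x=[1.7305] v=[-1.2644]
Step 53: x=[1.6697] v=[-1.2156]
Step 54: x=[1.6115] v=[-1.1644]
Step 55: x=[1.5560] v=[-1.1110]
Step 56: x=[1.5032] v=[-1.0555]
Step 57: x=[1.4533] v=[-0.9979]
Step 58: x=[1.4064] v=[-0.9384]
Step 59: x=[1.3625] v=[-0.8771]
Step 60: x=[1.3218] v=[-0.8141]
Step 61: x=[1.2843] v=[-0.7496]
Step 62: x=[1.2501] v=[-0.6836]
Step 63: x=[1.2193] v=[-0.6163]
Step 64: x=[1.1919] v=[-0.5478]
Step 65: x=[1.1680] v=[-0.4783]
Step 66: x=[1.1476] v=[-0.4078]
Step 67: x=[1.1308] v=[-0.3366]
Step 68: x=[1.1176] v=[-0.2647]
Step 69: x=[1.1080] v=[-0.1923]
Step 70: x=[1.1020] v=[-0.1195]
Step 71: x=[1.0997] v=[-0.0465]
Step 72: x=[1.1010] v=[0.0266]
First v>=0 after going negative at step 72, time=3.6000

Answer: 3.6000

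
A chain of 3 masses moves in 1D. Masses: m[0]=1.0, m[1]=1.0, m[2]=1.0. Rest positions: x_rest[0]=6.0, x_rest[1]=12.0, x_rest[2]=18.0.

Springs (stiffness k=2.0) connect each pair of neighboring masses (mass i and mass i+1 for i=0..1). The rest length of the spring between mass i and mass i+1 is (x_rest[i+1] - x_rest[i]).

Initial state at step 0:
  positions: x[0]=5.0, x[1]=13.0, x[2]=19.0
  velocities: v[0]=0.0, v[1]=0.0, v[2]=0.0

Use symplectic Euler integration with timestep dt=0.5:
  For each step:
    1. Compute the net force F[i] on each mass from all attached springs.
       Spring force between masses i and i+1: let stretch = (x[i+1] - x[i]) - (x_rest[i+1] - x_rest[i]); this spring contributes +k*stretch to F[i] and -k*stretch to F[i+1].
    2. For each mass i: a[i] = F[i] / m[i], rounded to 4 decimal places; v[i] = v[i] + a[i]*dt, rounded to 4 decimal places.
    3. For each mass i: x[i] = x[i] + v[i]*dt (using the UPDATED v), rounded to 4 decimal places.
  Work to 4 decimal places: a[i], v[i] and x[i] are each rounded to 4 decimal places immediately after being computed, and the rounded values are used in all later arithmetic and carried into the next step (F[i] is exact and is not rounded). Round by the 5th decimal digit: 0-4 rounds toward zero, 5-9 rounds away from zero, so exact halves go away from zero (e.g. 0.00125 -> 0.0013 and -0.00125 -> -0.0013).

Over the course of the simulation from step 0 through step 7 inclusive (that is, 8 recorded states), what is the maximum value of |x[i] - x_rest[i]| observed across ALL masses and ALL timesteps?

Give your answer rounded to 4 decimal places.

Answer: 1.4063

Derivation:
Step 0: x=[5.0000 13.0000 19.0000] v=[0.0000 0.0000 0.0000]
Step 1: x=[6.0000 12.0000 19.0000] v=[2.0000 -2.0000 0.0000]
Step 2: x=[7.0000 11.5000 18.5000] v=[2.0000 -1.0000 -1.0000]
Step 3: x=[7.2500 12.2500 17.5000] v=[0.5000 1.5000 -2.0000]
Step 4: x=[7.0000 13.1250 16.8750] v=[-0.5000 1.7500 -1.2500]
Step 5: x=[6.8125 12.8125 17.3750] v=[-0.3750 -0.6250 1.0000]
Step 6: x=[6.6250 11.7813 18.5938] v=[-0.3750 -2.0625 2.4375]
Step 7: x=[6.0157 11.5782 19.4063] v=[-1.2187 -0.4063 1.6250]
Max displacement = 1.4063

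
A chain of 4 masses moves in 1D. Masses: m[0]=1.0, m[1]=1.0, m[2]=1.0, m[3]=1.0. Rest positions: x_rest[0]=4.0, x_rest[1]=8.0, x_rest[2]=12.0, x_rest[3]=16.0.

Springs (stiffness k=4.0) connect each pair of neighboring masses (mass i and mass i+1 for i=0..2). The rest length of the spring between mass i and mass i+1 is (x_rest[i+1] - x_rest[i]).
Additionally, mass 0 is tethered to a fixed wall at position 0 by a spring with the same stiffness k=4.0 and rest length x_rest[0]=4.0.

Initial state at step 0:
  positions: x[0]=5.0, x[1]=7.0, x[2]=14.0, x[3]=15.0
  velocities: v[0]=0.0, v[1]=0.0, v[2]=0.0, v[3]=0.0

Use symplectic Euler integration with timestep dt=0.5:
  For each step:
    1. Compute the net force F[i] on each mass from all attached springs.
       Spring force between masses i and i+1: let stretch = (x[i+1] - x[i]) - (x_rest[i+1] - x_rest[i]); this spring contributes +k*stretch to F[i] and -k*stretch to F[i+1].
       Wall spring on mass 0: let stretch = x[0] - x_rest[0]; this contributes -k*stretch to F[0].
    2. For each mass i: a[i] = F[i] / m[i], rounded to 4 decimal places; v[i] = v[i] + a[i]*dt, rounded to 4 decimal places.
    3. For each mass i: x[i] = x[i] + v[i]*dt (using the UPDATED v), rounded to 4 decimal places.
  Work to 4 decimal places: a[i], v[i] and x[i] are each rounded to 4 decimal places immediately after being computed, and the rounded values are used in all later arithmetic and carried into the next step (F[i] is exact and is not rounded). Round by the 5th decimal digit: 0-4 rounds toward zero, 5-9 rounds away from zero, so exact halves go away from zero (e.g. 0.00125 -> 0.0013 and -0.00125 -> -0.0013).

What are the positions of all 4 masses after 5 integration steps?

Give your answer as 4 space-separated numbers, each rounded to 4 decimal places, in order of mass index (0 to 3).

Step 0: x=[5.0000 7.0000 14.0000 15.0000] v=[0.0000 0.0000 0.0000 0.0000]
Step 1: x=[2.0000 12.0000 8.0000 18.0000] v=[-6.0000 10.0000 -12.0000 6.0000]
Step 2: x=[7.0000 3.0000 16.0000 15.0000] v=[10.0000 -18.0000 16.0000 -6.0000]
Step 3: x=[1.0000 11.0000 10.0000 17.0000] v=[-12.0000 16.0000 -12.0000 4.0000]
Step 4: x=[4.0000 8.0000 12.0000 16.0000] v=[6.0000 -6.0000 4.0000 -2.0000]
Step 5: x=[7.0000 5.0000 14.0000 15.0000] v=[6.0000 -6.0000 4.0000 -2.0000]

Answer: 7.0000 5.0000 14.0000 15.0000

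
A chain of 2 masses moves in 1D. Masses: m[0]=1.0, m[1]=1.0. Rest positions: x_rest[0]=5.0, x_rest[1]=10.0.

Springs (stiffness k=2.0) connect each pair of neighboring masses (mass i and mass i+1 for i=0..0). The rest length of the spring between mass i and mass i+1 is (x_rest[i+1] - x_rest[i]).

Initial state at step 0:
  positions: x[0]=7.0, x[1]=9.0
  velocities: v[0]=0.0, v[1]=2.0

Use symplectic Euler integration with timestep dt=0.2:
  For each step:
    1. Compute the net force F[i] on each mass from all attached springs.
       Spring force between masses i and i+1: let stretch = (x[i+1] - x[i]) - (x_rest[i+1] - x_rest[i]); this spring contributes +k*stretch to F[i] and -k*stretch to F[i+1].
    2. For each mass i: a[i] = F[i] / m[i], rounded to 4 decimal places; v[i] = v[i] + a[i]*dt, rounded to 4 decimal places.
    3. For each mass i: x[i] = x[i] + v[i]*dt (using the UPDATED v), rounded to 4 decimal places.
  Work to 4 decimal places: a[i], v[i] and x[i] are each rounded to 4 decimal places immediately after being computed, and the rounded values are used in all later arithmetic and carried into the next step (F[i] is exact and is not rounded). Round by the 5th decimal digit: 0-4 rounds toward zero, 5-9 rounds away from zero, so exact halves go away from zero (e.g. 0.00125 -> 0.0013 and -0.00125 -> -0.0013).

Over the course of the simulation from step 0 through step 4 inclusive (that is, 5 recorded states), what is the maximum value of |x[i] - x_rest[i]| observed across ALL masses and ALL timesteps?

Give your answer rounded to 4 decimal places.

Step 0: x=[7.0000 9.0000] v=[0.0000 2.0000]
Step 1: x=[6.7600 9.6400] v=[-1.2000 3.2000]
Step 2: x=[6.3504 10.4496] v=[-2.0480 4.0480]
Step 3: x=[5.8687 11.3313] v=[-2.4083 4.4083]
Step 4: x=[5.4240 12.1760] v=[-2.2233 4.2233]
Max displacement = 2.1760

Answer: 2.1760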